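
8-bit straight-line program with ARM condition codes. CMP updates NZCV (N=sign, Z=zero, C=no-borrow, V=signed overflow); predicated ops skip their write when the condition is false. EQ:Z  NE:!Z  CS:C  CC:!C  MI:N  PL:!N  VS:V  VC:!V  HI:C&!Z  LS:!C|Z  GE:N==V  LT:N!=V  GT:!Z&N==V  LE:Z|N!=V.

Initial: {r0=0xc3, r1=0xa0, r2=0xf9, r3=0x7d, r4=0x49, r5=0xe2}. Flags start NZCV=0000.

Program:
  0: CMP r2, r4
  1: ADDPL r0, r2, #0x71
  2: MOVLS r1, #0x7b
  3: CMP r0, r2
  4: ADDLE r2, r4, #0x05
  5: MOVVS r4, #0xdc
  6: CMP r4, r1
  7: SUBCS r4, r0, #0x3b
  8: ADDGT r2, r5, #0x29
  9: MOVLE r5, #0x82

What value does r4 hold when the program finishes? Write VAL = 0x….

0: ✓ CMP  NZCV=1010
1: · ADDPL
2: · MOVLS
3: ✓ CMP  NZCV=1000
4: ✓ ADDLE  r2←0x4e
5: · MOVVS
6: ✓ CMP  NZCV=1001
7: · SUBCS
8: ✓ ADDGT  r2←0x0b
9: · MOVLE

VAL = 0x49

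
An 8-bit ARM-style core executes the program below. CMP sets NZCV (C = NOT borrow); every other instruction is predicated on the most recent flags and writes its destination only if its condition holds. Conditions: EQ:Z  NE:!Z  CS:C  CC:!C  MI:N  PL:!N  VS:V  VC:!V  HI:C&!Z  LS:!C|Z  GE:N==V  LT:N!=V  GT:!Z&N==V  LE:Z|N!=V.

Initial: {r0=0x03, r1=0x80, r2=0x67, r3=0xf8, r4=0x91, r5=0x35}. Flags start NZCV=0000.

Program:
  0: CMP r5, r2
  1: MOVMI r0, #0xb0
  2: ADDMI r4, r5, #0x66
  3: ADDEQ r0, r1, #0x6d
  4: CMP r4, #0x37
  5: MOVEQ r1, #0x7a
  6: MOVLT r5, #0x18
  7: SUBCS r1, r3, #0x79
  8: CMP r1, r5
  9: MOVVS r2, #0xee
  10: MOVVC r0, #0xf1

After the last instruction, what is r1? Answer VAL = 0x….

VAL = 0x7f

[0] flags=1000 → (cmp)
[1] flags=1000 MI?T → r0=0xb0
[2] flags=1000 MI?T → r4=0x9b
[3] flags=1000 EQ?F → skip
[4] flags=0011 → (cmp)
[5] flags=0011 EQ?F → skip
[6] flags=0011 LT?T → r5=0x18
[7] flags=0011 CS?T → r1=0x7f
[8] flags=0010 → (cmp)
[9] flags=0010 VS?F → skip
[10] flags=0010 VC?T → r0=0xf1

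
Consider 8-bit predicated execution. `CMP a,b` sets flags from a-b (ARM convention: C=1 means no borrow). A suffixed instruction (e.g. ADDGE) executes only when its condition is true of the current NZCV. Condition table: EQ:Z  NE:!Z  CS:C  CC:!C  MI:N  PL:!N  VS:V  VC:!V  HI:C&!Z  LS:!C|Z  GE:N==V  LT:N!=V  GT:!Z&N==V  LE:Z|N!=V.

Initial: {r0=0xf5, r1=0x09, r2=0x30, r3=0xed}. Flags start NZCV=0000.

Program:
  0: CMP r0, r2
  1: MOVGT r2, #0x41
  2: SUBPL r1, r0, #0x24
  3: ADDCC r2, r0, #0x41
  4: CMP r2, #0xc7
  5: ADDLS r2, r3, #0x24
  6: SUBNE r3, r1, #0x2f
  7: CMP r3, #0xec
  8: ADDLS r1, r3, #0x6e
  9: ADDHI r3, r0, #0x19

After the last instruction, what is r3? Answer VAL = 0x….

0: ✓ CMP  NZCV=1010
1: · MOVGT
2: · SUBPL
3: · ADDCC
4: ✓ CMP  NZCV=0000
5: ✓ ADDLS  r2←0x11
6: ✓ SUBNE  r3←0xda
7: ✓ CMP  NZCV=1000
8: ✓ ADDLS  r1←0x48
9: · ADDHI

VAL = 0xda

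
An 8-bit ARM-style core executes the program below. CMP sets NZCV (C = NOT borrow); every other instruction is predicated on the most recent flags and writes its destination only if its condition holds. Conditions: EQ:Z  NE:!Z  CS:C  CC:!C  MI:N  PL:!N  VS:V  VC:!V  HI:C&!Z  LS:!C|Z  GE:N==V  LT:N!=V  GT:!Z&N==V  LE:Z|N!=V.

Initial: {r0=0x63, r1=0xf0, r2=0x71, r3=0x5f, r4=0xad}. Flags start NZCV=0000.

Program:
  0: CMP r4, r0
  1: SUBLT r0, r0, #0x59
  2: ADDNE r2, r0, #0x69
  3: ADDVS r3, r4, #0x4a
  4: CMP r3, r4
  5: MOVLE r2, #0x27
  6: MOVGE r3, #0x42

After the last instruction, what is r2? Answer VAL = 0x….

[0] flags=0011 → (cmp)
[1] flags=0011 LT?T → r0=0x0a
[2] flags=0011 NE?T → r2=0x73
[3] flags=0011 VS?T → r3=0xf7
[4] flags=0010 → (cmp)
[5] flags=0010 LE?F → skip
[6] flags=0010 GE?T → r3=0x42

VAL = 0x73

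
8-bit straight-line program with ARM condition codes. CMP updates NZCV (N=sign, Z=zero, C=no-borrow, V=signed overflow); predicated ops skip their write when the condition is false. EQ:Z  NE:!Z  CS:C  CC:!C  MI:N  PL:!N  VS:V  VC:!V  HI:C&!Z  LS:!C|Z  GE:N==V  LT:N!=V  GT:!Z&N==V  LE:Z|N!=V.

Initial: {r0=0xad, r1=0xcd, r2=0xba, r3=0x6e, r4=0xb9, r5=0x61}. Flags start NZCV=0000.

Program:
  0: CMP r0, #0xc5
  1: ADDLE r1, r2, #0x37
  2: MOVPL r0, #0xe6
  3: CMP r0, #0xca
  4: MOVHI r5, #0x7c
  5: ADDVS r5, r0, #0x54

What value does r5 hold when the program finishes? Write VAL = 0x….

[0] flags=1000 → (cmp)
[1] flags=1000 LE?T → r1=0xf1
[2] flags=1000 PL?F → skip
[3] flags=1000 → (cmp)
[4] flags=1000 HI?F → skip
[5] flags=1000 VS?F → skip

VAL = 0x61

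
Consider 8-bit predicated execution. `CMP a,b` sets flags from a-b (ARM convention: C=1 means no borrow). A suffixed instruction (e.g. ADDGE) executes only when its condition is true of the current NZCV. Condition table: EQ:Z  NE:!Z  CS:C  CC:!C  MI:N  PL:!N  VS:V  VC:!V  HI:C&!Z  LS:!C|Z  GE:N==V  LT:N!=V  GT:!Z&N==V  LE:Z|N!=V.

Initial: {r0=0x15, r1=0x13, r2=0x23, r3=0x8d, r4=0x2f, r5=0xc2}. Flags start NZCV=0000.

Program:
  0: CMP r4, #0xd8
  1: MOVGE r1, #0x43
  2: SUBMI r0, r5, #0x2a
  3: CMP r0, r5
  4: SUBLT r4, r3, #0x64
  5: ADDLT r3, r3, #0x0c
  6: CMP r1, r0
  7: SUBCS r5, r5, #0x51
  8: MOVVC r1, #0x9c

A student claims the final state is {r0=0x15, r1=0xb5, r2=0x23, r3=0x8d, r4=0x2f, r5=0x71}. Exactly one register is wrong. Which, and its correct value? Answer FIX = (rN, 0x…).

FIX = (r1, 0x9c)

0: ✓ CMP  NZCV=0000
1: ✓ MOVGE  r1←0x43
2: · SUBMI
3: ✓ CMP  NZCV=0000
4: · SUBLT
5: · ADDLT
6: ✓ CMP  NZCV=0010
7: ✓ SUBCS  r5←0x71
8: ✓ MOVVC  r1←0x9c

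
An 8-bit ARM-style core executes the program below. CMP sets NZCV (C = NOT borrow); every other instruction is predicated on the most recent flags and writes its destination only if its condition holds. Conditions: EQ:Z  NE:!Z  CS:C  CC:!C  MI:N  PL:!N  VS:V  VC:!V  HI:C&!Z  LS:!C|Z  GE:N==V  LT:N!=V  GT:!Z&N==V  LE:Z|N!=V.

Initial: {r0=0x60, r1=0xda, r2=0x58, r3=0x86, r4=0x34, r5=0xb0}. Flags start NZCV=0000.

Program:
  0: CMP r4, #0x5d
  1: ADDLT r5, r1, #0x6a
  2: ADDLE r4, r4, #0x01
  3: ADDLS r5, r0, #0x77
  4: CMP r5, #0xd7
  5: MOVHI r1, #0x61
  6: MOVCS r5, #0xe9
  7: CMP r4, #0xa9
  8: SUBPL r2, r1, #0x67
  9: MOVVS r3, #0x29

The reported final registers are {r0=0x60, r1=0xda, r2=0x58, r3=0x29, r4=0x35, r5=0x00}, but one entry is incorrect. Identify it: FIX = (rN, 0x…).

[0] flags=1000 → (cmp)
[1] flags=1000 LT?T → r5=0x44
[2] flags=1000 LE?T → r4=0x35
[3] flags=1000 LS?T → r5=0xd7
[4] flags=0110 → (cmp)
[5] flags=0110 HI?F → skip
[6] flags=0110 CS?T → r5=0xe9
[7] flags=1001 → (cmp)
[8] flags=1001 PL?F → skip
[9] flags=1001 VS?T → r3=0x29

FIX = (r5, 0xe9)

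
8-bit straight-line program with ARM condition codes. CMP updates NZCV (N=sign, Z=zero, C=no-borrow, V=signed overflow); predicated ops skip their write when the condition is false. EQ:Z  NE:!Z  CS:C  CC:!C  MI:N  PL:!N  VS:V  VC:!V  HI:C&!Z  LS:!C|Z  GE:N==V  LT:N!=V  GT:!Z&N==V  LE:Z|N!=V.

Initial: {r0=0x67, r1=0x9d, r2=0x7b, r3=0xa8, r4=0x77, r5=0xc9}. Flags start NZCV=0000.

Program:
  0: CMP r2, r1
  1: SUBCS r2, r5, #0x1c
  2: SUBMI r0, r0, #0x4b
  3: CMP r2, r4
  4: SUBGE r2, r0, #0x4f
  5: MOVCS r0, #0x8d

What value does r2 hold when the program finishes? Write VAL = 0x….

[0] flags=1001 → (cmp)
[1] flags=1001 CS?F → skip
[2] flags=1001 MI?T → r0=0x1c
[3] flags=0010 → (cmp)
[4] flags=0010 GE?T → r2=0xcd
[5] flags=0010 CS?T → r0=0x8d

VAL = 0xcd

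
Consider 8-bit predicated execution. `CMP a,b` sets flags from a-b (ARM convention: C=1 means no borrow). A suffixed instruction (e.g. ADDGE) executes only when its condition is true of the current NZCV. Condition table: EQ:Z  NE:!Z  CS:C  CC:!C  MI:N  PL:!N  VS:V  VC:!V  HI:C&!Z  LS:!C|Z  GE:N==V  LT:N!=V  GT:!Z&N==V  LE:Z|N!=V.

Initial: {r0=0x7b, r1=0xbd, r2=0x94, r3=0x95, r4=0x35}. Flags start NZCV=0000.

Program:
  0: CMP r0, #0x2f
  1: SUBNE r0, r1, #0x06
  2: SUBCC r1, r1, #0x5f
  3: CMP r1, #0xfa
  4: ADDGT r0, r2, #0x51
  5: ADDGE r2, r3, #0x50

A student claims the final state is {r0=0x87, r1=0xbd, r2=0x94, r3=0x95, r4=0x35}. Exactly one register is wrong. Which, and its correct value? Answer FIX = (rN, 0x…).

FIX = (r0, 0xb7)

[0] flags=0010 → (cmp)
[1] flags=0010 NE?T → r0=0xb7
[2] flags=0010 CC?F → skip
[3] flags=1000 → (cmp)
[4] flags=1000 GT?F → skip
[5] flags=1000 GE?F → skip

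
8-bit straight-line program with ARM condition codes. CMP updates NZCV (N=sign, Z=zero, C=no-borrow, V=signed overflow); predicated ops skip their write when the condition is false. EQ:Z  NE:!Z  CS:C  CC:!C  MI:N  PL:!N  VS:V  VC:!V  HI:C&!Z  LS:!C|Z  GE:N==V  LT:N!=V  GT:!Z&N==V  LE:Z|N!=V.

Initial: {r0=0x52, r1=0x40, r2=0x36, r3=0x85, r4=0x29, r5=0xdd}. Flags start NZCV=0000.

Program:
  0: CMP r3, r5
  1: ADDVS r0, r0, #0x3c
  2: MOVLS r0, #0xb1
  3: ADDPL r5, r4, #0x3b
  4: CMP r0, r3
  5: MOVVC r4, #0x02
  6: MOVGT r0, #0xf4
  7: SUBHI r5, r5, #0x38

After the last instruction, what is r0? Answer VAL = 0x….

0: ✓ CMP  NZCV=1000
1: · ADDVS
2: ✓ MOVLS  r0←0xb1
3: · ADDPL
4: ✓ CMP  NZCV=0010
5: ✓ MOVVC  r4←0x02
6: ✓ MOVGT  r0←0xf4
7: ✓ SUBHI  r5←0xa5

VAL = 0xf4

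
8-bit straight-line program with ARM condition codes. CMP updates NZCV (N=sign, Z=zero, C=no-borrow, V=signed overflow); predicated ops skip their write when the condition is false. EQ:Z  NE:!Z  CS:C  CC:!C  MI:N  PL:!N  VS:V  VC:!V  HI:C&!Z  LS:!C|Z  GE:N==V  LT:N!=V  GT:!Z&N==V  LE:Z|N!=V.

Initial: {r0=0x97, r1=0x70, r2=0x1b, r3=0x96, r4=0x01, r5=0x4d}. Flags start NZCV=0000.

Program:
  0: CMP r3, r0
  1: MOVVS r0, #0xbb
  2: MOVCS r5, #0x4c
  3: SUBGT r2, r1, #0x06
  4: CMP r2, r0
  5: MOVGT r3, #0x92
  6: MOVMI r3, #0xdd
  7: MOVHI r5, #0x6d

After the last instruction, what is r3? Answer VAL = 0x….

VAL = 0xdd

[0] flags=1000 → (cmp)
[1] flags=1000 VS?F → skip
[2] flags=1000 CS?F → skip
[3] flags=1000 GT?F → skip
[4] flags=1001 → (cmp)
[5] flags=1001 GT?T → r3=0x92
[6] flags=1001 MI?T → r3=0xdd
[7] flags=1001 HI?F → skip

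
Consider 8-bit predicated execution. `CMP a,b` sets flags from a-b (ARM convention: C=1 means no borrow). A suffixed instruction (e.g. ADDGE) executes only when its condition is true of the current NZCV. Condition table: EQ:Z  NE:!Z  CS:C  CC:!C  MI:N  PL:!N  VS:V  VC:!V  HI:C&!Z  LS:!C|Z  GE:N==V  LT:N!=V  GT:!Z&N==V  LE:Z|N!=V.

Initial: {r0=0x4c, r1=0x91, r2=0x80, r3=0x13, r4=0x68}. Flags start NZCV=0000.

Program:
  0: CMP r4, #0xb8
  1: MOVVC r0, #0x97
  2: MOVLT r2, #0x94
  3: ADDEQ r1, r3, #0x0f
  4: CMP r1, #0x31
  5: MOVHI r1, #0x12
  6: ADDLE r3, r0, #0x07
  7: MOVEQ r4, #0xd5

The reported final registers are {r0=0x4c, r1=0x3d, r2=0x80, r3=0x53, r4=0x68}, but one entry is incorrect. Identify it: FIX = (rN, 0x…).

0: ✓ CMP  NZCV=1001
1: · MOVVC
2: · MOVLT
3: · ADDEQ
4: ✓ CMP  NZCV=0011
5: ✓ MOVHI  r1←0x12
6: ✓ ADDLE  r3←0x53
7: · MOVEQ

FIX = (r1, 0x12)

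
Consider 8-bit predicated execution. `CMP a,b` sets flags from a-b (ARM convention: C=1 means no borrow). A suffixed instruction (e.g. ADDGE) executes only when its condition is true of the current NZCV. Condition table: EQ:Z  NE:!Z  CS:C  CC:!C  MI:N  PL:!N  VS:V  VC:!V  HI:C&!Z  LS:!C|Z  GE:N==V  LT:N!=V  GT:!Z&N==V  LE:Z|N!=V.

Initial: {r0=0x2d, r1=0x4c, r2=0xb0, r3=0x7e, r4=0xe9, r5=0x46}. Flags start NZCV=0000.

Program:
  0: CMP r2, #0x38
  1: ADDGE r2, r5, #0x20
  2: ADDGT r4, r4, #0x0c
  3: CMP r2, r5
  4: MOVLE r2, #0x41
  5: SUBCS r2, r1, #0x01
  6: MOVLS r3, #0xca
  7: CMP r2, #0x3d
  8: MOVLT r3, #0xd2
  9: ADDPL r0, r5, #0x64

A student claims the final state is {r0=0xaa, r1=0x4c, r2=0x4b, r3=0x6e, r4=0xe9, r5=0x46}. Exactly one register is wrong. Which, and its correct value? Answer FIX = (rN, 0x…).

[0] flags=0011 → (cmp)
[1] flags=0011 GE?F → skip
[2] flags=0011 GT?F → skip
[3] flags=0011 → (cmp)
[4] flags=0011 LE?T → r2=0x41
[5] flags=0011 CS?T → r2=0x4b
[6] flags=0011 LS?F → skip
[7] flags=0010 → (cmp)
[8] flags=0010 LT?F → skip
[9] flags=0010 PL?T → r0=0xaa

FIX = (r3, 0x7e)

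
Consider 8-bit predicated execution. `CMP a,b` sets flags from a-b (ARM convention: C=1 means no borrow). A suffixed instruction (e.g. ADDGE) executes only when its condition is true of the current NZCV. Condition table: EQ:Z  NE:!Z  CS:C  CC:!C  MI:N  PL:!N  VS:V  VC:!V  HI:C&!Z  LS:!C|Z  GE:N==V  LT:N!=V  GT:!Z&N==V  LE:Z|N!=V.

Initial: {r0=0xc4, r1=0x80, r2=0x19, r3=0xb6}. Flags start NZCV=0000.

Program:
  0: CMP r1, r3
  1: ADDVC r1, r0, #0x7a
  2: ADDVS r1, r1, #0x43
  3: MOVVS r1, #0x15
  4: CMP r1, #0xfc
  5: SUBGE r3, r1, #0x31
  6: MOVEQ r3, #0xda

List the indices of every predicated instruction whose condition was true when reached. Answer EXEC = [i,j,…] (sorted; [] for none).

[0] flags=1000 → (cmp)
[1] flags=1000 VC?T → r1=0x3e
[2] flags=1000 VS?F → skip
[3] flags=1000 VS?F → skip
[4] flags=0000 → (cmp)
[5] flags=0000 GE?T → r3=0x0d
[6] flags=0000 EQ?F → skip

EXEC = [1,5]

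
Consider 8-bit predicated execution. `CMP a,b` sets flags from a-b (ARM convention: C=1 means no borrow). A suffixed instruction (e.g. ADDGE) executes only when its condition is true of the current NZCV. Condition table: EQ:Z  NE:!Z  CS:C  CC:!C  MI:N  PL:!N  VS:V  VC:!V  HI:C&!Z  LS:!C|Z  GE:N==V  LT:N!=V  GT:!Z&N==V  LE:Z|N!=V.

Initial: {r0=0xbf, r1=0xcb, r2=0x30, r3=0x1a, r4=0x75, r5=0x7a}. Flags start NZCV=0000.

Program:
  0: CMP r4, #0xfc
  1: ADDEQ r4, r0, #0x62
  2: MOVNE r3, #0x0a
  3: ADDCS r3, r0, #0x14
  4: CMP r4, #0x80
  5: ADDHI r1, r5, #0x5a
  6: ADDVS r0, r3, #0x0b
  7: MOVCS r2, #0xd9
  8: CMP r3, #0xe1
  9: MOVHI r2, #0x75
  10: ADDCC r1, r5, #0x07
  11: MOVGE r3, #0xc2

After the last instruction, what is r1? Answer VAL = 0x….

[0] flags=0000 → (cmp)
[1] flags=0000 EQ?F → skip
[2] flags=0000 NE?T → r3=0x0a
[3] flags=0000 CS?F → skip
[4] flags=1001 → (cmp)
[5] flags=1001 HI?F → skip
[6] flags=1001 VS?T → r0=0x15
[7] flags=1001 CS?F → skip
[8] flags=0000 → (cmp)
[9] flags=0000 HI?F → skip
[10] flags=0000 CC?T → r1=0x81
[11] flags=0000 GE?T → r3=0xc2

VAL = 0x81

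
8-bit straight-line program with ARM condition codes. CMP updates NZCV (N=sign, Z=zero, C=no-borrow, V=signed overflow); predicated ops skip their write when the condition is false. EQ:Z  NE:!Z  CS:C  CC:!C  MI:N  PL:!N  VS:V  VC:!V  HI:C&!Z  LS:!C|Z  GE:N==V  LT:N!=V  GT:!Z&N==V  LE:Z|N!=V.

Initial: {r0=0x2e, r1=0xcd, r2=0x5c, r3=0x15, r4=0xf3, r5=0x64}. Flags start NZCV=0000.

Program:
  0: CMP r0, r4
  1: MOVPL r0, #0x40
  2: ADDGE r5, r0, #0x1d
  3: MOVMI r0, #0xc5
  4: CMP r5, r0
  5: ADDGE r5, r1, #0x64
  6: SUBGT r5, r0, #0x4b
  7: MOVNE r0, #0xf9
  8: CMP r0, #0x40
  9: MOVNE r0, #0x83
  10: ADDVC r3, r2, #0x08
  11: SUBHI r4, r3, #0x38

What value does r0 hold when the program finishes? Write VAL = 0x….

VAL = 0x83

[0] flags=0000 → (cmp)
[1] flags=0000 PL?T → r0=0x40
[2] flags=0000 GE?T → r5=0x5d
[3] flags=0000 MI?F → skip
[4] flags=0010 → (cmp)
[5] flags=0010 GE?T → r5=0x31
[6] flags=0010 GT?T → r5=0xf5
[7] flags=0010 NE?T → r0=0xf9
[8] flags=1010 → (cmp)
[9] flags=1010 NE?T → r0=0x83
[10] flags=1010 VC?T → r3=0x64
[11] flags=1010 HI?T → r4=0x2c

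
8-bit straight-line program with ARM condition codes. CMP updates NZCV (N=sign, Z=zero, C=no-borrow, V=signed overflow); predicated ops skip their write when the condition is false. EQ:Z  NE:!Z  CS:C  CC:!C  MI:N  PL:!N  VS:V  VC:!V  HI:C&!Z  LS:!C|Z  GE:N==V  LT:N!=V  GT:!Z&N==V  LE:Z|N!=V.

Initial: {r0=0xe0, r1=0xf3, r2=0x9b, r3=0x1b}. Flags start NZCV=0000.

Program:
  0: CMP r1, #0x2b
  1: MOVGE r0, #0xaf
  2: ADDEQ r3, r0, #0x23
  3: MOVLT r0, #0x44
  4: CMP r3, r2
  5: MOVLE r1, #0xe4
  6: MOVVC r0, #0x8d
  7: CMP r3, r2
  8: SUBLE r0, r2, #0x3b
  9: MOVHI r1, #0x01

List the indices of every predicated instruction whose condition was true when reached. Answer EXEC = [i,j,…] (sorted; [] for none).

0: ✓ CMP  NZCV=1010
1: · MOVGE
2: · ADDEQ
3: ✓ MOVLT  r0←0x44
4: ✓ CMP  NZCV=1001
5: · MOVLE
6: · MOVVC
7: ✓ CMP  NZCV=1001
8: · SUBLE
9: · MOVHI

EXEC = [3]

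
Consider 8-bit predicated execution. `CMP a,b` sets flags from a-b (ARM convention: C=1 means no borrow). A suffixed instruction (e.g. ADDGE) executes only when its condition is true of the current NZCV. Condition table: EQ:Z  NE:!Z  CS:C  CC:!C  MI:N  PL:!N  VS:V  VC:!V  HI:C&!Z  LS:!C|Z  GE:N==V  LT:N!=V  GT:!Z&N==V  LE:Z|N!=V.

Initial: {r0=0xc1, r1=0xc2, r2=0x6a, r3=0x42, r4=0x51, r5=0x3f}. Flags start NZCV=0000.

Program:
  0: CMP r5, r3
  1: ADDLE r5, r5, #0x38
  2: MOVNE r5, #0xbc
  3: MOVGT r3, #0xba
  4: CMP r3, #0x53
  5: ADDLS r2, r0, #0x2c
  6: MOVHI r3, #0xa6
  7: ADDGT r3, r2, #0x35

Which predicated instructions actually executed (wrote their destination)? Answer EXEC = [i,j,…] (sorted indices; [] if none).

0: ✓ CMP  NZCV=1000
1: ✓ ADDLE  r5←0x77
2: ✓ MOVNE  r5←0xbc
3: · MOVGT
4: ✓ CMP  NZCV=1000
5: ✓ ADDLS  r2←0xed
6: · MOVHI
7: · ADDGT

EXEC = [1,2,5]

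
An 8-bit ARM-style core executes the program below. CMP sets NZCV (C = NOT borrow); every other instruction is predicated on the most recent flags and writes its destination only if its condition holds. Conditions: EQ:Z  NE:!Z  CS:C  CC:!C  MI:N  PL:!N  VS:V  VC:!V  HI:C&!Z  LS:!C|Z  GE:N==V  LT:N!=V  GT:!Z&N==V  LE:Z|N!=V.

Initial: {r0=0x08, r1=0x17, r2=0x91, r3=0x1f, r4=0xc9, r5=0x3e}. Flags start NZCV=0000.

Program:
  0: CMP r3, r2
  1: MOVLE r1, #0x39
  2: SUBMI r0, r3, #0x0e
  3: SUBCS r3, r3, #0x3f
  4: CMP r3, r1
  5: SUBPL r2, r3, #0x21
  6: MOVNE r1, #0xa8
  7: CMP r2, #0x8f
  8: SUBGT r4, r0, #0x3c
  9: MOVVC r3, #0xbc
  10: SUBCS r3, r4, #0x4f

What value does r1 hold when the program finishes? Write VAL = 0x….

0: ✓ CMP  NZCV=1001
1: · MOVLE
2: ✓ SUBMI  r0←0x11
3: · SUBCS
4: ✓ CMP  NZCV=0010
5: ✓ SUBPL  r2←0xfe
6: ✓ MOVNE  r1←0xa8
7: ✓ CMP  NZCV=0010
8: ✓ SUBGT  r4←0xd5
9: ✓ MOVVC  r3←0xbc
10: ✓ SUBCS  r3←0x86

VAL = 0xa8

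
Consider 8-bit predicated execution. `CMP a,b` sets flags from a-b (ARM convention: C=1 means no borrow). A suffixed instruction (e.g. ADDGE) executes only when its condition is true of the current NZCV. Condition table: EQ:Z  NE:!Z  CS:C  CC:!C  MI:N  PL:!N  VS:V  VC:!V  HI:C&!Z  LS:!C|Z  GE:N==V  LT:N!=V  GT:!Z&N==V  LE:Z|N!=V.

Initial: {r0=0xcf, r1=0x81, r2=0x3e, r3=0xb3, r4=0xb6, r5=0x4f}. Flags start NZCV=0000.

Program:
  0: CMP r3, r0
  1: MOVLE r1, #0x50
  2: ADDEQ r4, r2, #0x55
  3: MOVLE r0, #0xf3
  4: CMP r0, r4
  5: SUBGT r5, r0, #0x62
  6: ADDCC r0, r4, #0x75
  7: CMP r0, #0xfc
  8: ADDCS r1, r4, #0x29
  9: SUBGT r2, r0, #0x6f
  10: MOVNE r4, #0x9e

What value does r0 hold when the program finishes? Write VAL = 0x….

[0] flags=1000 → (cmp)
[1] flags=1000 LE?T → r1=0x50
[2] flags=1000 EQ?F → skip
[3] flags=1000 LE?T → r0=0xf3
[4] flags=0010 → (cmp)
[5] flags=0010 GT?T → r5=0x91
[6] flags=0010 CC?F → skip
[7] flags=1000 → (cmp)
[8] flags=1000 CS?F → skip
[9] flags=1000 GT?F → skip
[10] flags=1000 NE?T → r4=0x9e

VAL = 0xf3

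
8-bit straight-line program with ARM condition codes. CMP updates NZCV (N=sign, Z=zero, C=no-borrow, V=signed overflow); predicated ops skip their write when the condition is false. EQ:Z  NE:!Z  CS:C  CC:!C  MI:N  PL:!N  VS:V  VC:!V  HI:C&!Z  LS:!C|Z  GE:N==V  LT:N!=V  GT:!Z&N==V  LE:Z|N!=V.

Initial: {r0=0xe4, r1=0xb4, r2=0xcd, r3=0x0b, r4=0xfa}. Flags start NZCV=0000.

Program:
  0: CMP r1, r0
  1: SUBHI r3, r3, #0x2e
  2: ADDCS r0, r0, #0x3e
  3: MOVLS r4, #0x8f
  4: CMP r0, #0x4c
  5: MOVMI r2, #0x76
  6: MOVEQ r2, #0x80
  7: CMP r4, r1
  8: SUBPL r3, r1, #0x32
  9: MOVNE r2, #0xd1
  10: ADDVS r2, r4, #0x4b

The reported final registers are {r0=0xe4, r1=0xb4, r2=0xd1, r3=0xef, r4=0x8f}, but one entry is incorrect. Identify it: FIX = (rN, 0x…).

FIX = (r3, 0x0b)

[0] flags=1000 → (cmp)
[1] flags=1000 HI?F → skip
[2] flags=1000 CS?F → skip
[3] flags=1000 LS?T → r4=0x8f
[4] flags=1010 → (cmp)
[5] flags=1010 MI?T → r2=0x76
[6] flags=1010 EQ?F → skip
[7] flags=1000 → (cmp)
[8] flags=1000 PL?F → skip
[9] flags=1000 NE?T → r2=0xd1
[10] flags=1000 VS?F → skip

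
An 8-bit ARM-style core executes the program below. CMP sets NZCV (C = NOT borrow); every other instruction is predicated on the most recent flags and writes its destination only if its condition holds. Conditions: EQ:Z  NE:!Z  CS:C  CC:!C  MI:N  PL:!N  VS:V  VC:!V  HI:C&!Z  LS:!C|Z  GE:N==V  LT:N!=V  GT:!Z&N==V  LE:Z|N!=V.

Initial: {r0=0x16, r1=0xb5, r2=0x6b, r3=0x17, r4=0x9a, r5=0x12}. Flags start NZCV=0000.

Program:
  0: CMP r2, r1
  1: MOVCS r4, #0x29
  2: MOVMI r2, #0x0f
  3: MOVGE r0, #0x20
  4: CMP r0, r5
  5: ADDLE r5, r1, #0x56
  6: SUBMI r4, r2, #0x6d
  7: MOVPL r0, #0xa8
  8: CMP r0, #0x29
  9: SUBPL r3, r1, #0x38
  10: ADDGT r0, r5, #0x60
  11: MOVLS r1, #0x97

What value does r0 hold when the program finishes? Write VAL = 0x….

0: ✓ CMP  NZCV=1001
1: · MOVCS
2: ✓ MOVMI  r2←0x0f
3: ✓ MOVGE  r0←0x20
4: ✓ CMP  NZCV=0010
5: · ADDLE
6: · SUBMI
7: ✓ MOVPL  r0←0xa8
8: ✓ CMP  NZCV=0011
9: ✓ SUBPL  r3←0x7d
10: · ADDGT
11: · MOVLS

VAL = 0xa8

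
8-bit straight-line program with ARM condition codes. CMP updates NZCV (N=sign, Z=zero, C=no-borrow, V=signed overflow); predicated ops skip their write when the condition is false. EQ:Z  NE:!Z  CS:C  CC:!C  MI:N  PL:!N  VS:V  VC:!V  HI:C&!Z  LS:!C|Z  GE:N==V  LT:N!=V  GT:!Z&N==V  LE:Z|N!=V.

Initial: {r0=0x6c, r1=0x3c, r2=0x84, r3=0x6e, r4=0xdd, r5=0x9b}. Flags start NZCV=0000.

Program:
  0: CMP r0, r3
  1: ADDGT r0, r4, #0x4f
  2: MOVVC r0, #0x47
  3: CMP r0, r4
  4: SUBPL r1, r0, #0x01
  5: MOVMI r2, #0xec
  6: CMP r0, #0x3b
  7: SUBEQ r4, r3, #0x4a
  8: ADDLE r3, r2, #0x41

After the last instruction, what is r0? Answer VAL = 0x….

VAL = 0x47

[0] flags=1000 → (cmp)
[1] flags=1000 GT?F → skip
[2] flags=1000 VC?T → r0=0x47
[3] flags=0000 → (cmp)
[4] flags=0000 PL?T → r1=0x46
[5] flags=0000 MI?F → skip
[6] flags=0010 → (cmp)
[7] flags=0010 EQ?F → skip
[8] flags=0010 LE?F → skip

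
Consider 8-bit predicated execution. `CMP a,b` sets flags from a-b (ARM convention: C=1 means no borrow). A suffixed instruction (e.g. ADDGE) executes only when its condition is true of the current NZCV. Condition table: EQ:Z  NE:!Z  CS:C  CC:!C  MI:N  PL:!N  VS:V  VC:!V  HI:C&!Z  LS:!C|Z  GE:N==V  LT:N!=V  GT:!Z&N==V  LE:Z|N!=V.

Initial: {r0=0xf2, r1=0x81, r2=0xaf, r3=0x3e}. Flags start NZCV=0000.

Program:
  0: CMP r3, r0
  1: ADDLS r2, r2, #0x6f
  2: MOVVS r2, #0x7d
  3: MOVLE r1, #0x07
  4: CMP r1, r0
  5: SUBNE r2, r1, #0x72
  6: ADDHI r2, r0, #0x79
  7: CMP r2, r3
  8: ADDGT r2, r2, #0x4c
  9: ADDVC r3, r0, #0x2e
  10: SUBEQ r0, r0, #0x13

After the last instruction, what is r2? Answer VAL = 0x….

VAL = 0x0f

[0] flags=0000 → (cmp)
[1] flags=0000 LS?T → r2=0x1e
[2] flags=0000 VS?F → skip
[3] flags=0000 LE?F → skip
[4] flags=1000 → (cmp)
[5] flags=1000 NE?T → r2=0x0f
[6] flags=1000 HI?F → skip
[7] flags=1000 → (cmp)
[8] flags=1000 GT?F → skip
[9] flags=1000 VC?T → r3=0x20
[10] flags=1000 EQ?F → skip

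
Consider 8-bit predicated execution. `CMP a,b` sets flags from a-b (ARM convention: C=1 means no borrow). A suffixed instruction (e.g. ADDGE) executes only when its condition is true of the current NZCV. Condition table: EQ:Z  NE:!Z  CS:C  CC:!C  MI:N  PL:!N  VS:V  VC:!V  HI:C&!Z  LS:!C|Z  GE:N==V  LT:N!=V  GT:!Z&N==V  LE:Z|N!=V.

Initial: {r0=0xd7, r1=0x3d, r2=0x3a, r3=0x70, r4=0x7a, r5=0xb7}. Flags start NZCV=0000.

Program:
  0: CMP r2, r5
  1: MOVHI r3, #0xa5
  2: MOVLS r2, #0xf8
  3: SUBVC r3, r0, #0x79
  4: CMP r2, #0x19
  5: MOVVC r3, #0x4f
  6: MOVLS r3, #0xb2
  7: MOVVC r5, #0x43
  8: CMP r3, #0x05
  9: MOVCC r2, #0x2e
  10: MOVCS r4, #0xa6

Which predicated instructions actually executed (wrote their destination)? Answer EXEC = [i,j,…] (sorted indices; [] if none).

0: ✓ CMP  NZCV=1001
1: · MOVHI
2: ✓ MOVLS  r2←0xf8
3: · SUBVC
4: ✓ CMP  NZCV=1010
5: ✓ MOVVC  r3←0x4f
6: · MOVLS
7: ✓ MOVVC  r5←0x43
8: ✓ CMP  NZCV=0010
9: · MOVCC
10: ✓ MOVCS  r4←0xa6

EXEC = [2,5,7,10]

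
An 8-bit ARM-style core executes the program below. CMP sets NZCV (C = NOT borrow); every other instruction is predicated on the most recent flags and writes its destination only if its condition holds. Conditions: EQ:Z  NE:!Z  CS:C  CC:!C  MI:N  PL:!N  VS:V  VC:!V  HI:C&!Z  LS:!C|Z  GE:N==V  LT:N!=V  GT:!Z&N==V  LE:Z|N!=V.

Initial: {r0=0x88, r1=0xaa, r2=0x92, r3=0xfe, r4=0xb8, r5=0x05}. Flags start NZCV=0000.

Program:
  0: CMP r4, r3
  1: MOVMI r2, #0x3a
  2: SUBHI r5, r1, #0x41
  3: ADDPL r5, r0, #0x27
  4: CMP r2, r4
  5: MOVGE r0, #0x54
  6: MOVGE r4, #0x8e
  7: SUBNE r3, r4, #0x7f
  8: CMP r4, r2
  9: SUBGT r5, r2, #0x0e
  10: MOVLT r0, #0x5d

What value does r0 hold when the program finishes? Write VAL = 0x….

0: ✓ CMP  NZCV=1000
1: ✓ MOVMI  r2←0x3a
2: · SUBHI
3: · ADDPL
4: ✓ CMP  NZCV=1001
5: ✓ MOVGE  r0←0x54
6: ✓ MOVGE  r4←0x8e
7: ✓ SUBNE  r3←0x0f
8: ✓ CMP  NZCV=0011
9: · SUBGT
10: ✓ MOVLT  r0←0x5d

VAL = 0x5d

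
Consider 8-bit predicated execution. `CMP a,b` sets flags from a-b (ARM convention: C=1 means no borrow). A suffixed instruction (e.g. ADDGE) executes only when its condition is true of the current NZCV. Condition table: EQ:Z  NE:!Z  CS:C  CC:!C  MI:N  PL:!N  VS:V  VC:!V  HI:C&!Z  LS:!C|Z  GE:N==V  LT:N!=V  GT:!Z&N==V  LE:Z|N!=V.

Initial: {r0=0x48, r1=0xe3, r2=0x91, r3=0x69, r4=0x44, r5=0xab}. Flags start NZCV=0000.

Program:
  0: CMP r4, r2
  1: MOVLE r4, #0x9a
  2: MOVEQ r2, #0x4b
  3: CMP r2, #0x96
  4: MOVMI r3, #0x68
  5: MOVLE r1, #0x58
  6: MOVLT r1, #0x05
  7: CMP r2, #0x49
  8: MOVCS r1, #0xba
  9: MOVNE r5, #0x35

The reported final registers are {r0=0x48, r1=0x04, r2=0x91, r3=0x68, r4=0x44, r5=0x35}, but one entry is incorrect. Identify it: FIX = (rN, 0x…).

FIX = (r1, 0xba)

[0] flags=1001 → (cmp)
[1] flags=1001 LE?F → skip
[2] flags=1001 EQ?F → skip
[3] flags=1000 → (cmp)
[4] flags=1000 MI?T → r3=0x68
[5] flags=1000 LE?T → r1=0x58
[6] flags=1000 LT?T → r1=0x05
[7] flags=0011 → (cmp)
[8] flags=0011 CS?T → r1=0xba
[9] flags=0011 NE?T → r5=0x35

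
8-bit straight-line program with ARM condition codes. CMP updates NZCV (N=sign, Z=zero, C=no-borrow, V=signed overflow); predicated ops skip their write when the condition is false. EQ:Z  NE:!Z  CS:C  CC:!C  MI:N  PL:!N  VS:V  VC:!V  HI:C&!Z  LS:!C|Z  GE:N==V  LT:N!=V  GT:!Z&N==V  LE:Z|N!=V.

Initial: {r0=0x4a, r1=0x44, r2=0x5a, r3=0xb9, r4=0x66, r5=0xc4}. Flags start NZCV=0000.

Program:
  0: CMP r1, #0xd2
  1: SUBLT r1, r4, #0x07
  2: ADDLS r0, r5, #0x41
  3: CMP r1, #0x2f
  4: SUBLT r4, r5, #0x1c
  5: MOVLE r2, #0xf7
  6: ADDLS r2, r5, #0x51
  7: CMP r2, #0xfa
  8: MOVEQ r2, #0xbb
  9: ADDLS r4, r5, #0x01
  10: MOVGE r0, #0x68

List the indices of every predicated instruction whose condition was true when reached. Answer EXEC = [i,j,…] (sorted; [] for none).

[0] flags=0000 → (cmp)
[1] flags=0000 LT?F → skip
[2] flags=0000 LS?T → r0=0x05
[3] flags=0010 → (cmp)
[4] flags=0010 LT?F → skip
[5] flags=0010 LE?F → skip
[6] flags=0010 LS?F → skip
[7] flags=0000 → (cmp)
[8] flags=0000 EQ?F → skip
[9] flags=0000 LS?T → r4=0xc5
[10] flags=0000 GE?T → r0=0x68

EXEC = [2,9,10]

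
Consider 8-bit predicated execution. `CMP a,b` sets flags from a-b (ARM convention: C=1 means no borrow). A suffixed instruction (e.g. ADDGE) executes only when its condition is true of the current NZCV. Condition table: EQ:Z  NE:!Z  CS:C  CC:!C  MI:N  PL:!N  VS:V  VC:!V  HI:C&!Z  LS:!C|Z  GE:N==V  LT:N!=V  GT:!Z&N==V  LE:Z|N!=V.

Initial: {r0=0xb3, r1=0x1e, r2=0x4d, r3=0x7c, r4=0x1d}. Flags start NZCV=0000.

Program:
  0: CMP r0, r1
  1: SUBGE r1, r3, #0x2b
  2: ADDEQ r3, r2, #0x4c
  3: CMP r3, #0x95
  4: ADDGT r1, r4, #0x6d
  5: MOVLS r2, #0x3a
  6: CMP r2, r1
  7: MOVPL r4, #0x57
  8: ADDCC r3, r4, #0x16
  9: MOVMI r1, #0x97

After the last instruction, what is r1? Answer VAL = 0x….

[0] flags=1010 → (cmp)
[1] flags=1010 GE?F → skip
[2] flags=1010 EQ?F → skip
[3] flags=1001 → (cmp)
[4] flags=1001 GT?T → r1=0x8a
[5] flags=1001 LS?T → r2=0x3a
[6] flags=1001 → (cmp)
[7] flags=1001 PL?F → skip
[8] flags=1001 CC?T → r3=0x33
[9] flags=1001 MI?T → r1=0x97

VAL = 0x97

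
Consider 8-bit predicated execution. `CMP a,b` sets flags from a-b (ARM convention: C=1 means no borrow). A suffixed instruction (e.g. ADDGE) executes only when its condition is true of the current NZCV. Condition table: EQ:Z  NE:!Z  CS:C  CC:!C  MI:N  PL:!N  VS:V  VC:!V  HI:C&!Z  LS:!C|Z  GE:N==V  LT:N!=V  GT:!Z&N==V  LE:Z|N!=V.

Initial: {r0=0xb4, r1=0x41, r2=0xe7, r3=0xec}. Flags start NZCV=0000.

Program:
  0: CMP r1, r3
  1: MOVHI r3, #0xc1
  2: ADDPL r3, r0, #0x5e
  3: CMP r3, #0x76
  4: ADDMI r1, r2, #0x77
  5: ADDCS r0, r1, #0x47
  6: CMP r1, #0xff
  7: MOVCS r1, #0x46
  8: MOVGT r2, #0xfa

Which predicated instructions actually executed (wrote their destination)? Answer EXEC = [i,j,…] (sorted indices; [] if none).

[0] flags=0000 → (cmp)
[1] flags=0000 HI?F → skip
[2] flags=0000 PL?T → r3=0x12
[3] flags=1000 → (cmp)
[4] flags=1000 MI?T → r1=0x5e
[5] flags=1000 CS?F → skip
[6] flags=0000 → (cmp)
[7] flags=0000 CS?F → skip
[8] flags=0000 GT?T → r2=0xfa

EXEC = [2,4,8]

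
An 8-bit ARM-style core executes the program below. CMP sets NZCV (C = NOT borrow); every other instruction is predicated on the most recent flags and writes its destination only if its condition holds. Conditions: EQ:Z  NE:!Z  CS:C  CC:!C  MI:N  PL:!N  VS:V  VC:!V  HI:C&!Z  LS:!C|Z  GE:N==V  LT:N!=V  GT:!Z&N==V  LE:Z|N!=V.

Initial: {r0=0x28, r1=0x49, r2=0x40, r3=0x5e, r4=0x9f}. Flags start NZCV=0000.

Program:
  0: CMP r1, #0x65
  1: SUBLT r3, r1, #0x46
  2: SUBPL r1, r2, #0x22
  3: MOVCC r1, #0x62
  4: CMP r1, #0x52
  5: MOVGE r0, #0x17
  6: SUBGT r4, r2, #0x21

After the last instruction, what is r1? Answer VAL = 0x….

VAL = 0x62

[0] flags=1000 → (cmp)
[1] flags=1000 LT?T → r3=0x03
[2] flags=1000 PL?F → skip
[3] flags=1000 CC?T → r1=0x62
[4] flags=0010 → (cmp)
[5] flags=0010 GE?T → r0=0x17
[6] flags=0010 GT?T → r4=0x1f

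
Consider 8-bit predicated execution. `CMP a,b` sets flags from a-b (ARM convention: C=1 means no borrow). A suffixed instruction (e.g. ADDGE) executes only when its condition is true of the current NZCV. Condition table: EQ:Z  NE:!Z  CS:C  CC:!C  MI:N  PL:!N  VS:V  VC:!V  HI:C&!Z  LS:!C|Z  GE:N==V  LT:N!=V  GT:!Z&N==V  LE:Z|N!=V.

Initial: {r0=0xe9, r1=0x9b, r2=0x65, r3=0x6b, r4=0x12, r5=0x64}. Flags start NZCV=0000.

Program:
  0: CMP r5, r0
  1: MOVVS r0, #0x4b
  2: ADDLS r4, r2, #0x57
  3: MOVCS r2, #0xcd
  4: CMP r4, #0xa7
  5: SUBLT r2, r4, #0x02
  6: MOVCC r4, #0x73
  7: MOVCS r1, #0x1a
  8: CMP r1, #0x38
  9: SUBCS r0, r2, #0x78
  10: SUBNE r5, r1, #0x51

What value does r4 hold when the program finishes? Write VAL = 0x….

0: ✓ CMP  NZCV=0000
1: · MOVVS
2: ✓ ADDLS  r4←0xbc
3: · MOVCS
4: ✓ CMP  NZCV=0010
5: · SUBLT
6: · MOVCC
7: ✓ MOVCS  r1←0x1a
8: ✓ CMP  NZCV=1000
9: · SUBCS
10: ✓ SUBNE  r5←0xc9

VAL = 0xbc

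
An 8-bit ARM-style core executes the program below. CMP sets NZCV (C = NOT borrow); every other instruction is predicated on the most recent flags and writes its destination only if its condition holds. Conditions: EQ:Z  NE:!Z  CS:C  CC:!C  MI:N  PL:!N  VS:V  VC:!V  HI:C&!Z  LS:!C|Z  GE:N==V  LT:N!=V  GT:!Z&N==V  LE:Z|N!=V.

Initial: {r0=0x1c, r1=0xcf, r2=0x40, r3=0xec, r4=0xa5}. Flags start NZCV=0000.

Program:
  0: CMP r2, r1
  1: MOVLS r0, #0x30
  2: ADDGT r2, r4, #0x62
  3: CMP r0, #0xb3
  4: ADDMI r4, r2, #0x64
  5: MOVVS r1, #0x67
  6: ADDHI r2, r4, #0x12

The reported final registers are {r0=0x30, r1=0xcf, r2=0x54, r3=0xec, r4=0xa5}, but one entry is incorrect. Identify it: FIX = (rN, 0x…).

FIX = (r2, 0x07)

0: ✓ CMP  NZCV=0000
1: ✓ MOVLS  r0←0x30
2: ✓ ADDGT  r2←0x07
3: ✓ CMP  NZCV=0000
4: · ADDMI
5: · MOVVS
6: · ADDHI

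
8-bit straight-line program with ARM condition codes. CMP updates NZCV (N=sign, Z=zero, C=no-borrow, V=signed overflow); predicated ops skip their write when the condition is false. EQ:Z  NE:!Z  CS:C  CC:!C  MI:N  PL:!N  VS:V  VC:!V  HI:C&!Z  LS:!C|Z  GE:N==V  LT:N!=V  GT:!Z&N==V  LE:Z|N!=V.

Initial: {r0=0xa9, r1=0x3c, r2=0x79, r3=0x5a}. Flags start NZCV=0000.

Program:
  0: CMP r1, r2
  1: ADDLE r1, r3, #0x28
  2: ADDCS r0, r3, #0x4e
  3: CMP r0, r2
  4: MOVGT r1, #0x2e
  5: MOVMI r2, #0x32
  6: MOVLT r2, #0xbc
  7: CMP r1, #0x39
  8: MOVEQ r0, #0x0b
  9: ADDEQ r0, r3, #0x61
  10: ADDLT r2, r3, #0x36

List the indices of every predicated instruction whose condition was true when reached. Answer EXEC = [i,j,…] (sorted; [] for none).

EXEC = [1,6,10]

0: ✓ CMP  NZCV=1000
1: ✓ ADDLE  r1←0x82
2: · ADDCS
3: ✓ CMP  NZCV=0011
4: · MOVGT
5: · MOVMI
6: ✓ MOVLT  r2←0xbc
7: ✓ CMP  NZCV=0011
8: · MOVEQ
9: · ADDEQ
10: ✓ ADDLT  r2←0x90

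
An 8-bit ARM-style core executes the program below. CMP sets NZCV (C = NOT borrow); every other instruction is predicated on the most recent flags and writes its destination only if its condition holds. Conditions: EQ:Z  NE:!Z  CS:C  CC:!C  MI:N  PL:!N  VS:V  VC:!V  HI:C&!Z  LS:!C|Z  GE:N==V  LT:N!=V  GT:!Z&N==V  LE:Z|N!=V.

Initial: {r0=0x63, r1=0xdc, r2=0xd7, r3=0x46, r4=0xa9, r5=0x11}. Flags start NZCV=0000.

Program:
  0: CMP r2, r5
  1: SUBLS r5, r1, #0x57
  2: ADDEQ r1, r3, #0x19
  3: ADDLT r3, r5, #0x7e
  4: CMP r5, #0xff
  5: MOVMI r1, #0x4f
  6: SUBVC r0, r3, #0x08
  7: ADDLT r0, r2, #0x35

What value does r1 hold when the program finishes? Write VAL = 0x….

VAL = 0xdc

[0] flags=1010 → (cmp)
[1] flags=1010 LS?F → skip
[2] flags=1010 EQ?F → skip
[3] flags=1010 LT?T → r3=0x8f
[4] flags=0000 → (cmp)
[5] flags=0000 MI?F → skip
[6] flags=0000 VC?T → r0=0x87
[7] flags=0000 LT?F → skip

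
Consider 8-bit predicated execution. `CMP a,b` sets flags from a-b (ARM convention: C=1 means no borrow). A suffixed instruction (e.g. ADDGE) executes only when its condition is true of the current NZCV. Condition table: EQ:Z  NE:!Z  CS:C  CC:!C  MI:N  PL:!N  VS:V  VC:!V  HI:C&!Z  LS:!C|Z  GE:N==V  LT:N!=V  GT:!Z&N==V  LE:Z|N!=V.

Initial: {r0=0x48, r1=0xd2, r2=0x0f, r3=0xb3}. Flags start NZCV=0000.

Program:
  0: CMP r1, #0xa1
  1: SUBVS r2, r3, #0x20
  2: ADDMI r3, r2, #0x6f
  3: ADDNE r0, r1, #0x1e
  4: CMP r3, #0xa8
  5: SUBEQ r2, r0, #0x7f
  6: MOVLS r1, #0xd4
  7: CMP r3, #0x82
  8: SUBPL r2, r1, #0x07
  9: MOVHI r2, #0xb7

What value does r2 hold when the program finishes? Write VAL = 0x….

[0] flags=0010 → (cmp)
[1] flags=0010 VS?F → skip
[2] flags=0010 MI?F → skip
[3] flags=0010 NE?T → r0=0xf0
[4] flags=0010 → (cmp)
[5] flags=0010 EQ?F → skip
[6] flags=0010 LS?F → skip
[7] flags=0010 → (cmp)
[8] flags=0010 PL?T → r2=0xcb
[9] flags=0010 HI?T → r2=0xb7

VAL = 0xb7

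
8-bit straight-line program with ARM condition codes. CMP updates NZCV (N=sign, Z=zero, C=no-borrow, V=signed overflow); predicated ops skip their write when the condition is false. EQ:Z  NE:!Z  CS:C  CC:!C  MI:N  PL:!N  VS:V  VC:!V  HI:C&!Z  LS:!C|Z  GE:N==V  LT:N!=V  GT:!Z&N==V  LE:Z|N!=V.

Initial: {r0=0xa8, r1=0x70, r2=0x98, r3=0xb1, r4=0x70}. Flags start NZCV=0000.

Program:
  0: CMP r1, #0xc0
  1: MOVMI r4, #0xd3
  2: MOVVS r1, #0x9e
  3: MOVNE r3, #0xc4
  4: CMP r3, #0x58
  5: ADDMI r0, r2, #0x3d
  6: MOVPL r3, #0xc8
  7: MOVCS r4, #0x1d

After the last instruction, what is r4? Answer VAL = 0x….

VAL = 0x1d

[0] flags=1001 → (cmp)
[1] flags=1001 MI?T → r4=0xd3
[2] flags=1001 VS?T → r1=0x9e
[3] flags=1001 NE?T → r3=0xc4
[4] flags=0011 → (cmp)
[5] flags=0011 MI?F → skip
[6] flags=0011 PL?T → r3=0xc8
[7] flags=0011 CS?T → r4=0x1d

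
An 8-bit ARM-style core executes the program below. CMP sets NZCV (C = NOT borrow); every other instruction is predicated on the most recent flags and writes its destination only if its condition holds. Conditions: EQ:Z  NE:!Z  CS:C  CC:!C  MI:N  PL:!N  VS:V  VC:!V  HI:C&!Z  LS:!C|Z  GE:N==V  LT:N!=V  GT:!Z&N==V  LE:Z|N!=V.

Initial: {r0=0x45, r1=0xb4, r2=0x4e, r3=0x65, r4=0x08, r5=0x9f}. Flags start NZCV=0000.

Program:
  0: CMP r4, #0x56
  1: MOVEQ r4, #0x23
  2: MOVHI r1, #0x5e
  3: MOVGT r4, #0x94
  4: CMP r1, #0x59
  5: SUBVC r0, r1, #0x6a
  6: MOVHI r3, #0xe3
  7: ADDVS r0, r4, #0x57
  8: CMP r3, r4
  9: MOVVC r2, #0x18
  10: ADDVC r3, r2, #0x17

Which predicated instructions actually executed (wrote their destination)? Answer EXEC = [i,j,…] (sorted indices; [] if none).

EXEC = [6,7,9,10]

0: ✓ CMP  NZCV=1000
1: · MOVEQ
2: · MOVHI
3: · MOVGT
4: ✓ CMP  NZCV=0011
5: · SUBVC
6: ✓ MOVHI  r3←0xe3
7: ✓ ADDVS  r0←0x5f
8: ✓ CMP  NZCV=1010
9: ✓ MOVVC  r2←0x18
10: ✓ ADDVC  r3←0x2f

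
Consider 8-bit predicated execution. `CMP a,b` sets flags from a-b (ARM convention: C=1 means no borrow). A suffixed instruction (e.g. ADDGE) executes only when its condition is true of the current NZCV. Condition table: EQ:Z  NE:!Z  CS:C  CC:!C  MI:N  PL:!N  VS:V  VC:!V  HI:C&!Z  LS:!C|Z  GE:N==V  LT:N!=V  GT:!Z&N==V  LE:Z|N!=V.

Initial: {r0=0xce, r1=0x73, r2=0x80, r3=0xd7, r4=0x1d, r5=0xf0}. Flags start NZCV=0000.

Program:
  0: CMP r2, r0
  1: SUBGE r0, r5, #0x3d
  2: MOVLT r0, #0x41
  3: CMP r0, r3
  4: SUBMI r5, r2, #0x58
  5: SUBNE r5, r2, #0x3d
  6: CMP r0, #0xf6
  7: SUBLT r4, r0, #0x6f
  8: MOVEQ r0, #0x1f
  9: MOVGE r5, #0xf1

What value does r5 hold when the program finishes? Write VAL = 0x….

[0] flags=1000 → (cmp)
[1] flags=1000 GE?F → skip
[2] flags=1000 LT?T → r0=0x41
[3] flags=0000 → (cmp)
[4] flags=0000 MI?F → skip
[5] flags=0000 NE?T → r5=0x43
[6] flags=0000 → (cmp)
[7] flags=0000 LT?F → skip
[8] flags=0000 EQ?F → skip
[9] flags=0000 GE?T → r5=0xf1

VAL = 0xf1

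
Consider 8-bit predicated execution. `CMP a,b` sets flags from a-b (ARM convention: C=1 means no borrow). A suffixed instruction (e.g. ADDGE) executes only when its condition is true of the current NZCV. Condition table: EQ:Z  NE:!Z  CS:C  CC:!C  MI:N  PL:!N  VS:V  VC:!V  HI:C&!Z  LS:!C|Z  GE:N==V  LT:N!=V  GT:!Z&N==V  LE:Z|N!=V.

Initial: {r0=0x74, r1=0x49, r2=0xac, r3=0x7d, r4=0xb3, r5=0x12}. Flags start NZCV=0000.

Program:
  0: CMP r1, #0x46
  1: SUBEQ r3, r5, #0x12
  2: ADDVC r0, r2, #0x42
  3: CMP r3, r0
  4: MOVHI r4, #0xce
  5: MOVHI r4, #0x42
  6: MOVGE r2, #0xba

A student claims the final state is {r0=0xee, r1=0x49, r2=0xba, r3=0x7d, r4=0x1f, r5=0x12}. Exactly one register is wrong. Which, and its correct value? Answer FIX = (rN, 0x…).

FIX = (r4, 0xb3)

0: ✓ CMP  NZCV=0010
1: · SUBEQ
2: ✓ ADDVC  r0←0xee
3: ✓ CMP  NZCV=1001
4: · MOVHI
5: · MOVHI
6: ✓ MOVGE  r2←0xba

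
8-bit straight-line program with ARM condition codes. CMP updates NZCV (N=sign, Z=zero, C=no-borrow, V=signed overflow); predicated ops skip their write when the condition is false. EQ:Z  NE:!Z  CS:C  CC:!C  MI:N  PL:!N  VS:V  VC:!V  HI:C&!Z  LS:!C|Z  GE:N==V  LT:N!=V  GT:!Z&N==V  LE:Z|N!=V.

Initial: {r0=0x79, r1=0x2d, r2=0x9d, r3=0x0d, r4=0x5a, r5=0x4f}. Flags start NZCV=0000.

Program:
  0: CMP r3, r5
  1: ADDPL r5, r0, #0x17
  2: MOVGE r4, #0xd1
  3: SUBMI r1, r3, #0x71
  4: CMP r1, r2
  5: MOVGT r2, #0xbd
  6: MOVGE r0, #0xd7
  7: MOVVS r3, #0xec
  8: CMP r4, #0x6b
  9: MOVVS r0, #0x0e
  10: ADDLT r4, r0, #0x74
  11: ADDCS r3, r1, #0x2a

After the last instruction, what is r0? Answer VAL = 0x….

0: ✓ CMP  NZCV=1000
1: · ADDPL
2: · MOVGE
3: ✓ SUBMI  r1←0x9c
4: ✓ CMP  NZCV=1000
5: · MOVGT
6: · MOVGE
7: · MOVVS
8: ✓ CMP  NZCV=1000
9: · MOVVS
10: ✓ ADDLT  r4←0xed
11: · ADDCS

VAL = 0x79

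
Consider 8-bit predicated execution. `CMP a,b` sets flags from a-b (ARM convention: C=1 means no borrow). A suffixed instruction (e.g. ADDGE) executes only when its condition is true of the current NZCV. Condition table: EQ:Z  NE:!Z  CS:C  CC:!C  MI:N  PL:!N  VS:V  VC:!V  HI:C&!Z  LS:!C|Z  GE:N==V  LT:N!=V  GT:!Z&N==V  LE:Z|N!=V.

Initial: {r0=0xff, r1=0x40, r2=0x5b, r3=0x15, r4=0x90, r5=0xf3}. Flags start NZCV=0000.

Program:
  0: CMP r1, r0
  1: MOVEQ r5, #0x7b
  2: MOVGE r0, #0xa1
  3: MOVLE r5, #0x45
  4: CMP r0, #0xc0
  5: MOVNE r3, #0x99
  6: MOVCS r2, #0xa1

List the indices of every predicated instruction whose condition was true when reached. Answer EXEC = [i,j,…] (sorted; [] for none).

EXEC = [2,5]

[0] flags=0000 → (cmp)
[1] flags=0000 EQ?F → skip
[2] flags=0000 GE?T → r0=0xa1
[3] flags=0000 LE?F → skip
[4] flags=1000 → (cmp)
[5] flags=1000 NE?T → r3=0x99
[6] flags=1000 CS?F → skip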